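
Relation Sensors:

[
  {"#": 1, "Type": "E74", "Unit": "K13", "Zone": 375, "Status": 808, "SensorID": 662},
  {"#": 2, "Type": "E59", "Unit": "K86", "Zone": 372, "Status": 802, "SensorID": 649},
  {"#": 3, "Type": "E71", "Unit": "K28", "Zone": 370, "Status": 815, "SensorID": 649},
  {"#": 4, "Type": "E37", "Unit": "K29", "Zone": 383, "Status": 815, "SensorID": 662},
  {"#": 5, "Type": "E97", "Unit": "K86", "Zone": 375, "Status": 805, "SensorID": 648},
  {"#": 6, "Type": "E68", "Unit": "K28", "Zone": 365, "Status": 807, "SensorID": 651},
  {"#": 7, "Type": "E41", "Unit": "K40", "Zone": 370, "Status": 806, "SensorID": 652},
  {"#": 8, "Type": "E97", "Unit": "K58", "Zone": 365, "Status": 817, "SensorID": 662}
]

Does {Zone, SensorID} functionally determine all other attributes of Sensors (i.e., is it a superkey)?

Yes

All 8 rows have distinct {Zone, SensorID} values, so {Zone, SensorID} → (all attributes) holds and {Zone, SensorID} is a superkey.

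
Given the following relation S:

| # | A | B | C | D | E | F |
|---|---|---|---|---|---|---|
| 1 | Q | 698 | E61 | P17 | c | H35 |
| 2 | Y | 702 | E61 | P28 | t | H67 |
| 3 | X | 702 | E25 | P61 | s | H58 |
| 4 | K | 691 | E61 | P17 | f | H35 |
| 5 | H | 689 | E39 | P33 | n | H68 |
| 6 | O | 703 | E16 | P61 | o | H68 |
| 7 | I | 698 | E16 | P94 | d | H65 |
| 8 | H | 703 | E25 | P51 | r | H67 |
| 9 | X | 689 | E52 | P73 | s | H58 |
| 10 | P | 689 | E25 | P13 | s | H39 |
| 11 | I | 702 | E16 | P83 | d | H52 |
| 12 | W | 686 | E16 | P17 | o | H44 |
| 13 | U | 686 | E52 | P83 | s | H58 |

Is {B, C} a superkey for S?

Yes

All 13 rows have distinct {B, C} values, so {B, C} → (all attributes) holds and {B, C} is a superkey.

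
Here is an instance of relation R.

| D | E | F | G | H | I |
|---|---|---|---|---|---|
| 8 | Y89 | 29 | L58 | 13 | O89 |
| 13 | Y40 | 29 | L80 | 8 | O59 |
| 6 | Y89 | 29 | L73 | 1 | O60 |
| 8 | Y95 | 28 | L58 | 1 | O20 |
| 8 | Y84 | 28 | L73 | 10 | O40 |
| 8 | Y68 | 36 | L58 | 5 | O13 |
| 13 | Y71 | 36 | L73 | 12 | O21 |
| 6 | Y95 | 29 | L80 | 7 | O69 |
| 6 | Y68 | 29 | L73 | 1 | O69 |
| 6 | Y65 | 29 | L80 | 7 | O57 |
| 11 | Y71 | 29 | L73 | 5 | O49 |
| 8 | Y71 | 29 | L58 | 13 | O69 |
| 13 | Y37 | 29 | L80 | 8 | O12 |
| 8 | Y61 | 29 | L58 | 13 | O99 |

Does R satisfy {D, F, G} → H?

(D=8, F=29, G=L58): 3 rows → H = 13, 13, 13 ✓
(D=13, F=29, G=L80): 2 rows → H = 8, 8 ✓
(D=6, F=29, G=L73): 2 rows → H = 1, 1 ✓
(D=8, F=28, G=L58): 1 row → H = 1 ✓
(D=8, F=28, G=L73): 1 row → H = 10 ✓
(D=8, F=36, G=L58): 1 row → H = 5 ✓
(D=13, F=36, G=L73): 1 row → H = 12 ✓
(D=6, F=29, G=L80): 2 rows → H = 7, 7 ✓
(D=11, F=29, G=L73): 1 row → H = 5 ✓
Every {D, F, G} value is associated with a single H value, so {D, F, G} → H holds.

Yes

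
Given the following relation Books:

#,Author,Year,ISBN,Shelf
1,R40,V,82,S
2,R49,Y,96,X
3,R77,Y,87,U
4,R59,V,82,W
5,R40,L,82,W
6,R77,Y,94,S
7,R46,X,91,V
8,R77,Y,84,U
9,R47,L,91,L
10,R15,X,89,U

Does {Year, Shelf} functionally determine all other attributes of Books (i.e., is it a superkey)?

No

Rows 3 and 8 have the same {Year, Shelf} value (Year=Y, Shelf=U) but are distinct tuples, so {Year, Shelf} does not determine every attribute — not a superkey.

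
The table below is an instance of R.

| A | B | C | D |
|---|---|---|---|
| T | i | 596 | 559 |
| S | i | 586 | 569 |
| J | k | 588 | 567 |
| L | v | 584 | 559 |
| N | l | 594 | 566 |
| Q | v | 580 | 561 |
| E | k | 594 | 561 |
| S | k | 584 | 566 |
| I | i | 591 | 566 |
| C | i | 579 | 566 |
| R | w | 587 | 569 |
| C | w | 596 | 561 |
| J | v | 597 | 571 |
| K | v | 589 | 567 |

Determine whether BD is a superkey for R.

Two distinct rows share (B=i, D=566), so BD does not determine every attribute — not a superkey.

No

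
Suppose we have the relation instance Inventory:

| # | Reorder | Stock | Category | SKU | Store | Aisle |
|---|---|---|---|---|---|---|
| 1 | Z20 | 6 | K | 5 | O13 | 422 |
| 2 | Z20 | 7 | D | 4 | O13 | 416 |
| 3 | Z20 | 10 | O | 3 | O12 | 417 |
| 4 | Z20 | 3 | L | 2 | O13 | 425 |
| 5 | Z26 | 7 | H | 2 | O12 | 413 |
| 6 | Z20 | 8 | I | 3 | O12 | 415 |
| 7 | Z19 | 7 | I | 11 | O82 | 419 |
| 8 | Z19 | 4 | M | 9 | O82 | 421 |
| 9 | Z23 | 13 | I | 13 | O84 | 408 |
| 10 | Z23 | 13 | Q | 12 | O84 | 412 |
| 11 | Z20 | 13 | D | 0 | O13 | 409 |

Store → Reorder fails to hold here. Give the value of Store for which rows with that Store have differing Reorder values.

O12

Store=O13: rows 1, 2, 4, 11 → Reorder = Z20, Z20, Z20, Z20 ✓
Store=O12: rows 3, 5, 6 → Reorder takes values {Z20, Z26} — violation
Store=O82: rows 7, 8 → Reorder = Z19, Z19 ✓
Store=O84: rows 9, 10 → Reorder = Z23, Z23 ✓
The only Store value with inconsistent Reorder is Store=O12.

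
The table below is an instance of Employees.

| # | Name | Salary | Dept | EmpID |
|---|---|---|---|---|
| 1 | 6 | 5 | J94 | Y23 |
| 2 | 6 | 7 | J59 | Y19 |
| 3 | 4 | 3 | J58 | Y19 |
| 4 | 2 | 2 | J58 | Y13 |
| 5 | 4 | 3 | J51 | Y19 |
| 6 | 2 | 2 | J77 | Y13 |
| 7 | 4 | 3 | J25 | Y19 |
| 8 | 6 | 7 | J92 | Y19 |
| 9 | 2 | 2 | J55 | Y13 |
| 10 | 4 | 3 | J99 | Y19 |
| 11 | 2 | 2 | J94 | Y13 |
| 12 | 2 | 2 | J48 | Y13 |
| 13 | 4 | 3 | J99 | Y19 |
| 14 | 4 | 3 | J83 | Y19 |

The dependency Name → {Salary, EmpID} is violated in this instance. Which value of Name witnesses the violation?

Name=6: rows 1, 2, 8 → {Salary,EmpID} takes values {(5, Y23), (7, Y19)} — violation
Name=4: rows 3, 5, 7, 10, 13, 14 → {Salary,EmpID} = (3, Y19), (3, Y19), (3, Y19), (3, Y19), (3, Y19), (3, Y19) ✓
Name=2: rows 4, 6, 9, 11, 12 → {Salary,EmpID} = (2, Y13), (2, Y13), (2, Y13), (2, Y13), (2, Y13) ✓
The only Name value with inconsistent RHS is Name=6.

6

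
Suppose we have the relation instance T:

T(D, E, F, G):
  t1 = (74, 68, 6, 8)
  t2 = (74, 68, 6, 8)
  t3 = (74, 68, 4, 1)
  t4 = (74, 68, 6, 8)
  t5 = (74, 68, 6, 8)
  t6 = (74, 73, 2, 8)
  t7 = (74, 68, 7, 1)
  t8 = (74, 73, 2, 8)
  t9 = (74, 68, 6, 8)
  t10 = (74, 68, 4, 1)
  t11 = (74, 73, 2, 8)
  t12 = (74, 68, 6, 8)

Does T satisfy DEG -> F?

(D=74, E=68, G=8): rows 1, 2, 4, 5, 9, 12 → F = 6, 6, 6, 6, 6, 6 ✓
(D=74, E=68, G=1): rows 3, 7, 10 → F takes values {4, 7} — violation
(D=74, E=73, G=8): rows 6, 8, 11 → F = 2, 2, 2 ✓
Two rows agree on DEG but differ on F, so DEG -> F does not hold.

No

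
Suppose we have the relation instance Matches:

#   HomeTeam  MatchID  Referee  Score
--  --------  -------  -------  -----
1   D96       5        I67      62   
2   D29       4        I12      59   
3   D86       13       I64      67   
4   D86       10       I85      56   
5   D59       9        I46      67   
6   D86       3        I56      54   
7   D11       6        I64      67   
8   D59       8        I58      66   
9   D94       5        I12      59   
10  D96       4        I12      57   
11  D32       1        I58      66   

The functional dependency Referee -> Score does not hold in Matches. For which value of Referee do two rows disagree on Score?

I12

Referee=I67: row 1 → Score = 62 ✓
Referee=I12: rows 2, 9, 10 → Score takes values {59, 57} — violation
Referee=I64: rows 3, 7 → Score = 67, 67 ✓
Referee=I85: row 4 → Score = 56 ✓
Referee=I46: row 5 → Score = 67 ✓
Referee=I56: row 6 → Score = 54 ✓
Referee=I58: rows 8, 11 → Score = 66, 66 ✓
The only Referee value with inconsistent Score is Referee=I12.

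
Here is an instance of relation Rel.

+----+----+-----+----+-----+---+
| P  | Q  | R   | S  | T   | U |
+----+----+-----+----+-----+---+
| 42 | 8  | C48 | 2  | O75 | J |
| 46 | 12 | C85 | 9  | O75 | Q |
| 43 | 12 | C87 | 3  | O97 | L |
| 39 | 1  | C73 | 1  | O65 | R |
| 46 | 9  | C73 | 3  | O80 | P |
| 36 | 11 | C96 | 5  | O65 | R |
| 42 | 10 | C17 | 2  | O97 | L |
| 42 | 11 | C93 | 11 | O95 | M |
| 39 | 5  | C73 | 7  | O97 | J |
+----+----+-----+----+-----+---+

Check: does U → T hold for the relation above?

No

U=J: 2 rows → T takes values {O75, O97} — violation
U=Q: 1 row → T = O75 ✓
U=L: 2 rows → T = O97, O97 ✓
U=R: 2 rows → T = O65, O65 ✓
U=P: 1 row → T = O80 ✓
U=M: 1 row → T = O95 ✓
Two rows agree on U but differ on T, so U → T does not hold.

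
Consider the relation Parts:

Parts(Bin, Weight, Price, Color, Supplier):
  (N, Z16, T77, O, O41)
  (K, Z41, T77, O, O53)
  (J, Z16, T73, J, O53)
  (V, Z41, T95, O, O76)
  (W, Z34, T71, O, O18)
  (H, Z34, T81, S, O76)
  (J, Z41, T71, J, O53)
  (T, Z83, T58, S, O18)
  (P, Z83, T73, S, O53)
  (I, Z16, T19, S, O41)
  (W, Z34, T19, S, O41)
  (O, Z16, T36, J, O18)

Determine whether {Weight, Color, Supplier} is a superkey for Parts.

Yes

All 12 rows have distinct {Weight, Color, Supplier} values, so {Weight, Color, Supplier} → (all attributes) holds and {Weight, Color, Supplier} is a superkey.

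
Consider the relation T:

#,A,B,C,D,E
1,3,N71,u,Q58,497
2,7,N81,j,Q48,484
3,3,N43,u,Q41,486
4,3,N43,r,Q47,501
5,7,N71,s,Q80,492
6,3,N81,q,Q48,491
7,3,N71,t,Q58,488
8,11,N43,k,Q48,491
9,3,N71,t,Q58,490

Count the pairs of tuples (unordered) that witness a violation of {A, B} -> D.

(A=3, B=N71): all 3 rows agree on D — 0 pairs.
(A=3, B=N43): violating pairs (3,4) — 1 pair.

1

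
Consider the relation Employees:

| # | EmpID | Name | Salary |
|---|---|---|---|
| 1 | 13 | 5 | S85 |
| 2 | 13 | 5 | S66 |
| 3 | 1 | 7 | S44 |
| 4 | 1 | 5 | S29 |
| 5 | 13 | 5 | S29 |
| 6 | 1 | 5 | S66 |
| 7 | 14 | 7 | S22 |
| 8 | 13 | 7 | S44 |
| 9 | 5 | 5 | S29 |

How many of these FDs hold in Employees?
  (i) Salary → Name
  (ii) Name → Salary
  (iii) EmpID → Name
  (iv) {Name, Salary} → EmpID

(i) Salary → Name: every LHS value maps to a single RHS value — holds.
(ii) Name → Salary: Name=5: rows 1, 2, 4, 5, 6, 9 → Salary takes values {S85, S66, S29} — violation; Name=7: rows 3, 7, 8 → Salary takes values {S44, S22} — violation — fails.
(iii) EmpID → Name: EmpID=13: rows 1, 2, 5, 8 → Name takes values {5, 7} — violation; EmpID=1: rows 3, 4, 6 → Name takes values {7, 5} — violation — fails.
(iv) {Name, Salary} → EmpID: (Name=5, Salary=S66): rows 2, 6 → EmpID takes values {13, 1} — violation; (Name=7, Salary=S44): rows 3, 8 → EmpID takes values {1, 13} — violation; (Name=5, Salary=S29): rows 4, 5, 9 → EmpID takes values {1, 13, 5} — violation — fails.
1 of the 4 dependencies holds.

1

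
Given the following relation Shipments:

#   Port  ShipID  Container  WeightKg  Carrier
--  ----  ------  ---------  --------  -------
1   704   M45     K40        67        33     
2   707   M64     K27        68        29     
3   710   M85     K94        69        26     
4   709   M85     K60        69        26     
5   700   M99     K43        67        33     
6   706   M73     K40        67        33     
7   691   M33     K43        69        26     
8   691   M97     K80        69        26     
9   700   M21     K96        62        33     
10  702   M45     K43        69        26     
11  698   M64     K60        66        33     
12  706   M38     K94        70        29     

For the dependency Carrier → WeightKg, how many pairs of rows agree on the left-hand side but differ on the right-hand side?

Carrier=33: violating pairs (1,9), (1,11), (5,9), (5,11), (6,9), (6,11), (9,11) — 7 pairs.
Carrier=29: violating pairs (2,12) — 1 pair.
Carrier=26: all 5 rows agree on WeightKg — 0 pairs.

8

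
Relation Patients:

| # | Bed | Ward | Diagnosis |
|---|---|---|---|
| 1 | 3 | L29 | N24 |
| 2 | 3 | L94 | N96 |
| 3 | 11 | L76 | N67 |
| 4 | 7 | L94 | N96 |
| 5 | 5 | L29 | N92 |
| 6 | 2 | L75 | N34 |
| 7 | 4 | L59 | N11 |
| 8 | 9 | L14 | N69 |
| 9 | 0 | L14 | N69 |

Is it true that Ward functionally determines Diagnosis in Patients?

No

Ward=L29: rows 1, 5 → Diagnosis takes values {N24, N92} — violation
Ward=L94: rows 2, 4 → Diagnosis = N96, N96 ✓
Ward=L76: row 3 → Diagnosis = N67 ✓
Ward=L75: row 6 → Diagnosis = N34 ✓
Ward=L59: row 7 → Diagnosis = N11 ✓
Ward=L14: rows 8, 9 → Diagnosis = N69, N69 ✓
Two rows agree on Ward but differ on Diagnosis, so Ward → Diagnosis does not hold.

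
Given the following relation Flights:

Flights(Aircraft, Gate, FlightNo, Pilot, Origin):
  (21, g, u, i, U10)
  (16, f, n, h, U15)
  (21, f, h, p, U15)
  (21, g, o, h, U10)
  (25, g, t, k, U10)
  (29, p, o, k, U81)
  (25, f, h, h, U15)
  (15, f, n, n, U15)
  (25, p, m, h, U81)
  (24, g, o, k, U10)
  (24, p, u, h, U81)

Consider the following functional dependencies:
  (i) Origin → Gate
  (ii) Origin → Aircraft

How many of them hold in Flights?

1

(i) Origin → Gate: every LHS value maps to a single RHS value — holds.
(ii) Origin → Aircraft: Origin=U10: 4 rows → Aircraft takes values {21, 25, 24} — violation; Origin=U15: 4 rows → Aircraft takes values {16, 21, 25, 15} — violation; Origin=U81: 3 rows → Aircraft takes values {29, 25, 24} — violation — fails.
1 of the 2 dependencies holds.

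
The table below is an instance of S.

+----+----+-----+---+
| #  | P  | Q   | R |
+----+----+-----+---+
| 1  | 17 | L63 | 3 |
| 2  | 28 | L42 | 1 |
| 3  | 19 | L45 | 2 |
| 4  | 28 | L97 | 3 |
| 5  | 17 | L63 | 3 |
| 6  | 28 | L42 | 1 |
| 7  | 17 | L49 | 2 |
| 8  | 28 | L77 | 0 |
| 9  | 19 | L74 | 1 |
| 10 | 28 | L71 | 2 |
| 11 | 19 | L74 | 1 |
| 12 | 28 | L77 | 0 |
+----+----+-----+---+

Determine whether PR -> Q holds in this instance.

(P=17, R=3): rows 1, 5 → Q = L63, L63 ✓
(P=28, R=1): rows 2, 6 → Q = L42, L42 ✓
(P=19, R=2): row 3 → Q = L45 ✓
(P=28, R=3): row 4 → Q = L97 ✓
(P=17, R=2): row 7 → Q = L49 ✓
(P=28, R=0): rows 8, 12 → Q = L77, L77 ✓
(P=19, R=1): rows 9, 11 → Q = L74, L74 ✓
(P=28, R=2): row 10 → Q = L71 ✓
Every PR value is associated with a single Q value, so PR -> Q holds.

Yes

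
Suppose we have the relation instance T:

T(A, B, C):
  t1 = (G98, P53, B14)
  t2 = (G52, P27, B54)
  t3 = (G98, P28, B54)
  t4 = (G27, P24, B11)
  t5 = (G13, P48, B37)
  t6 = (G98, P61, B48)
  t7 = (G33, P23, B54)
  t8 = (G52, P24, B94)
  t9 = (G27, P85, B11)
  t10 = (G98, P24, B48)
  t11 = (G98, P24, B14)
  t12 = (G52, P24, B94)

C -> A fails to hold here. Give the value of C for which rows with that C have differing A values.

C=B14: rows 1, 11 → A = G98, G98 ✓
C=B54: rows 2, 3, 7 → A takes values {G52, G98, G33} — violation
C=B11: rows 4, 9 → A = G27, G27 ✓
C=B37: row 5 → A = G13 ✓
C=B48: rows 6, 10 → A = G98, G98 ✓
C=B94: rows 8, 12 → A = G52, G52 ✓
The only C value with inconsistent A is C=B54.

B54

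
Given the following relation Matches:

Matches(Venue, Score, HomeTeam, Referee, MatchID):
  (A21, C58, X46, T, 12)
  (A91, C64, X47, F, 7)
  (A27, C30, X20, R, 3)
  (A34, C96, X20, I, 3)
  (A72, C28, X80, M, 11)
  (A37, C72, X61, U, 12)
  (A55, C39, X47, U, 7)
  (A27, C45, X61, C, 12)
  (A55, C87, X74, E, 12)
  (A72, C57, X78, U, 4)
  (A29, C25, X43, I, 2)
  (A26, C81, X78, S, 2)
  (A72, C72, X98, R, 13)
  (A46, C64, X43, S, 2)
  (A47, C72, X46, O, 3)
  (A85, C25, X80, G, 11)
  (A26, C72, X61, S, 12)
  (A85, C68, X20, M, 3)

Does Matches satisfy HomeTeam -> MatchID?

HomeTeam=X46: 2 rows → MatchID takes values {12, 3} — violation
HomeTeam=X47: 2 rows → MatchID = 7, 7 ✓
HomeTeam=X20: 3 rows → MatchID = 3, 3, 3 ✓
HomeTeam=X80: 2 rows → MatchID = 11, 11 ✓
HomeTeam=X61: 3 rows → MatchID = 12, 12, 12 ✓
HomeTeam=X74: 1 row → MatchID = 12 ✓
HomeTeam=X78: 2 rows → MatchID takes values {4, 2} — violation
HomeTeam=X43: 2 rows → MatchID = 2, 2 ✓
HomeTeam=X98: 1 row → MatchID = 13 ✓
Two rows agree on HomeTeam but differ on MatchID, so HomeTeam -> MatchID does not hold.

No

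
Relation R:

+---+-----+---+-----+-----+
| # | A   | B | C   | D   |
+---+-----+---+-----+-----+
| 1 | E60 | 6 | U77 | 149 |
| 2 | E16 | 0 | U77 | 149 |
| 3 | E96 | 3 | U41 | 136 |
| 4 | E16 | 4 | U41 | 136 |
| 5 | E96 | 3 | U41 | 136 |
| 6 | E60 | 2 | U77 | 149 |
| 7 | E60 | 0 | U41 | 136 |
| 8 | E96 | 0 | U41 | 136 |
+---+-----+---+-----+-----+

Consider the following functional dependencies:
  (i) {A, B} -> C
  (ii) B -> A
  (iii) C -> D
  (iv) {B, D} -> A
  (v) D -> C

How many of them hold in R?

3

(i) {A, B} -> C: every LHS value maps to a single RHS value — holds.
(ii) B -> A: B=0: rows 2, 7, 8 → A takes values {E16, E60, E96} — violation — fails.
(iii) C -> D: every LHS value maps to a single RHS value — holds.
(iv) {B, D} -> A: (B=0, D=136): rows 7, 8 → A takes values {E60, E96} — violation — fails.
(v) D -> C: every LHS value maps to a single RHS value — holds.
3 of the 5 dependencies hold.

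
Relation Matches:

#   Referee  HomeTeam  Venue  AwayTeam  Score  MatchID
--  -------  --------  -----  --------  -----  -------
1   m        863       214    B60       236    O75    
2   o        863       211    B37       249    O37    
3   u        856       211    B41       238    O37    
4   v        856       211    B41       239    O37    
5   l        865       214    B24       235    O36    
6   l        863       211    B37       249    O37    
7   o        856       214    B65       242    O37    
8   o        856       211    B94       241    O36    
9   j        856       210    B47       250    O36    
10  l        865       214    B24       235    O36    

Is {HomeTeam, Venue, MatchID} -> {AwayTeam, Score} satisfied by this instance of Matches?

No

(HomeTeam=863, Venue=214, MatchID=O75): row 1 → {AwayTeam,Score} = (B60, 236) ✓
(HomeTeam=863, Venue=211, MatchID=O37): rows 2, 6 → {AwayTeam,Score} = (B37, 249), (B37, 249) ✓
(HomeTeam=856, Venue=211, MatchID=O37): rows 3, 4 → {AwayTeam,Score} takes values {(B41, 238), (B41, 239)} — violation
(HomeTeam=865, Venue=214, MatchID=O36): rows 5, 10 → {AwayTeam,Score} = (B24, 235), (B24, 235) ✓
(HomeTeam=856, Venue=214, MatchID=O37): row 7 → {AwayTeam,Score} = (B65, 242) ✓
(HomeTeam=856, Venue=211, MatchID=O36): row 8 → {AwayTeam,Score} = (B94, 241) ✓
(HomeTeam=856, Venue=210, MatchID=O36): row 9 → {AwayTeam,Score} = (B47, 250) ✓
Two rows agree on {HomeTeam, Venue, MatchID} but differ on {AwayTeam, Score}, so {HomeTeam, Venue, MatchID} -> {AwayTeam, Score} does not hold.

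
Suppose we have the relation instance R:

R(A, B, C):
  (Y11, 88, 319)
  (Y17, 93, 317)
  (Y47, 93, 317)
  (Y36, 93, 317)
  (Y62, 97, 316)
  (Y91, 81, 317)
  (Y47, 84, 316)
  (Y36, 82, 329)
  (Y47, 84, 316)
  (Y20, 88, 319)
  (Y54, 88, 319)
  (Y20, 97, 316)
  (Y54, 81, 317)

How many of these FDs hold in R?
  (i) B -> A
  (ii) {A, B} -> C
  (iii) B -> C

(i) B -> A: B=88: 3 rows → A takes values {Y11, Y20, Y54} — violation; B=93: 3 rows → A takes values {Y17, Y47, Y36} — violation; B=97: 2 rows → A takes values {Y62, Y20} — violation; B=81: 2 rows → A takes values {Y91, Y54} — violation — fails.
(ii) {A, B} -> C: every LHS value maps to a single RHS value — holds.
(iii) B -> C: every LHS value maps to a single RHS value — holds.
2 of the 3 dependencies hold.

2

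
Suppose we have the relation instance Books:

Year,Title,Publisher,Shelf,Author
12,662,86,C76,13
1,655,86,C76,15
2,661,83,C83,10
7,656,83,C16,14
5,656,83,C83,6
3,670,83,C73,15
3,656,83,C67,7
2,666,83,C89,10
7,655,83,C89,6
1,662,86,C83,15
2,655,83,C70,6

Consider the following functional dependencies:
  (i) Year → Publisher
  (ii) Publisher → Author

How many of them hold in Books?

(i) Year → Publisher: every LHS value maps to a single RHS value — holds.
(ii) Publisher → Author: Publisher=86: 3 rows → Author takes values {13, 15} — violation; Publisher=83: 8 rows → Author takes values {10, 14, 6, 15, 7} — violation — fails.
1 of the 2 dependencies holds.

1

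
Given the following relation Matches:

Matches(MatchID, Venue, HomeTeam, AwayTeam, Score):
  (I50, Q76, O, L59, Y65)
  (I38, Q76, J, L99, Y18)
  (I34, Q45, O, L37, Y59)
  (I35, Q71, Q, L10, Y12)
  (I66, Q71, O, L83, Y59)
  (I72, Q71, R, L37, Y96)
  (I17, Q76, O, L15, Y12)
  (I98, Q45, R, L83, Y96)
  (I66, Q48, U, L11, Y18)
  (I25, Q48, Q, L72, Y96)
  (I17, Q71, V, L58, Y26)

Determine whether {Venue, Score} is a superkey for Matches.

Yes

All 11 rows have distinct {Venue, Score} values, so {Venue, Score} → (all attributes) holds and {Venue, Score} is a superkey.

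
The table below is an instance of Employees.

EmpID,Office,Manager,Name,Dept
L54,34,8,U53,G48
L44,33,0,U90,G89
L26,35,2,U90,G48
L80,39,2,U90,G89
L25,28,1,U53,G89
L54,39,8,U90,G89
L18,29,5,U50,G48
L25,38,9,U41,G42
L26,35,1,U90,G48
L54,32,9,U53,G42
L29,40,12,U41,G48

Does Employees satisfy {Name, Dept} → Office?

(Name=U53, Dept=G48): 1 row → Office = 34 ✓
(Name=U90, Dept=G89): 3 rows → Office takes values {33, 39} — violation
(Name=U90, Dept=G48): 2 rows → Office = 35, 35 ✓
(Name=U53, Dept=G89): 1 row → Office = 28 ✓
(Name=U50, Dept=G48): 1 row → Office = 29 ✓
(Name=U41, Dept=G42): 1 row → Office = 38 ✓
(Name=U53, Dept=G42): 1 row → Office = 32 ✓
(Name=U41, Dept=G48): 1 row → Office = 40 ✓
Two rows agree on {Name, Dept} but differ on Office, so {Name, Dept} → Office does not hold.

No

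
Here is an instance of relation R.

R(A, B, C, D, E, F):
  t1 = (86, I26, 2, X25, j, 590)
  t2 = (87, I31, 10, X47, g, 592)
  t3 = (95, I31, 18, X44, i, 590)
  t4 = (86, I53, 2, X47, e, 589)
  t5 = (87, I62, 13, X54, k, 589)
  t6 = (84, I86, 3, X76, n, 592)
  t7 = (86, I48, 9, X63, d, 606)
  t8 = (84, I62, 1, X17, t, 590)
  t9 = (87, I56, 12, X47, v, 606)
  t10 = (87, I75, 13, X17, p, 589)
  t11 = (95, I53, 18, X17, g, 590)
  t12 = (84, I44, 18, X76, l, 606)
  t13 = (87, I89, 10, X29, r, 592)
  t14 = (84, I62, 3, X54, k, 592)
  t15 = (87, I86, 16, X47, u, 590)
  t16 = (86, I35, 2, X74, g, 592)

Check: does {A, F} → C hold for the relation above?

(A=86, F=590): row 1 → C = 2 ✓
(A=87, F=592): rows 2, 13 → C = 10, 10 ✓
(A=95, F=590): rows 3, 11 → C = 18, 18 ✓
(A=86, F=589): row 4 → C = 2 ✓
(A=87, F=589): rows 5, 10 → C = 13, 13 ✓
(A=84, F=592): rows 6, 14 → C = 3, 3 ✓
(A=86, F=606): row 7 → C = 9 ✓
(A=84, F=590): row 8 → C = 1 ✓
(A=87, F=606): row 9 → C = 12 ✓
(A=84, F=606): row 12 → C = 18 ✓
(A=87, F=590): row 15 → C = 16 ✓
(A=86, F=592): row 16 → C = 2 ✓
Every {A, F} value is associated with a single C value, so {A, F} → C holds.

Yes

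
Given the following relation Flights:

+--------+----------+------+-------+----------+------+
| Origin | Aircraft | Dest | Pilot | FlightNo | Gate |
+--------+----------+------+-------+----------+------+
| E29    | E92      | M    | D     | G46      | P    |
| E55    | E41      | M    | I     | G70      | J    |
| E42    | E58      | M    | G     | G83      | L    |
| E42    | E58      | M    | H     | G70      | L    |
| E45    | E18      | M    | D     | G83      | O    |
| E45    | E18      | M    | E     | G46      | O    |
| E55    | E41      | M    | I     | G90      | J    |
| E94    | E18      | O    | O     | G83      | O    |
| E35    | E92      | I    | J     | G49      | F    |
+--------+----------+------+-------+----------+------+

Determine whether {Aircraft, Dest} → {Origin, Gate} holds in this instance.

(Aircraft=E92, Dest=M): 1 row → {Origin,Gate} = (E29, P) ✓
(Aircraft=E41, Dest=M): 2 rows → {Origin,Gate} = (E55, J), (E55, J) ✓
(Aircraft=E58, Dest=M): 2 rows → {Origin,Gate} = (E42, L), (E42, L) ✓
(Aircraft=E18, Dest=M): 2 rows → {Origin,Gate} = (E45, O), (E45, O) ✓
(Aircraft=E18, Dest=O): 1 row → {Origin,Gate} = (E94, O) ✓
(Aircraft=E92, Dest=I): 1 row → {Origin,Gate} = (E35, F) ✓
Every {Aircraft, Dest} value is associated with a single {Origin, Gate} value, so {Aircraft, Dest} → {Origin, Gate} holds.

Yes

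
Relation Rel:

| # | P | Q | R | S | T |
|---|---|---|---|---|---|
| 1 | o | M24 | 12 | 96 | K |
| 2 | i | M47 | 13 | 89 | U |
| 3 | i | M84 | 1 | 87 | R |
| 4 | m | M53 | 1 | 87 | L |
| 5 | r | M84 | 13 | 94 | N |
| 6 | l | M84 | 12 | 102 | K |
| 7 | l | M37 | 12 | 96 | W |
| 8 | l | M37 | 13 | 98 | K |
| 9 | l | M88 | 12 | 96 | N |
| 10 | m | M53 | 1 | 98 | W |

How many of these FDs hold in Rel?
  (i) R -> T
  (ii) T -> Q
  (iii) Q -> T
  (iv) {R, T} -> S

(i) R -> T: R=12: rows 1, 6, 7, 9 → T takes values {K, W, N} — violation; R=13: rows 2, 5, 8 → T takes values {U, N, K} — violation; R=1: rows 3, 4, 10 → T takes values {R, L, W} — violation — fails.
(ii) T -> Q: T=K: rows 1, 6, 8 → Q takes values {M24, M84, M37} — violation; T=N: rows 5, 9 → Q takes values {M84, M88} — violation; T=W: rows 7, 10 → Q takes values {M37, M53} — violation — fails.
(iii) Q -> T: Q=M84: rows 3, 5, 6 → T takes values {R, N, K} — violation; Q=M53: rows 4, 10 → T takes values {L, W} — violation; Q=M37: rows 7, 8 → T takes values {W, K} — violation — fails.
(iv) {R, T} -> S: (R=12, T=K): rows 1, 6 → S takes values {96, 102} — violation — fails.
None of the 4 dependencies hold.

0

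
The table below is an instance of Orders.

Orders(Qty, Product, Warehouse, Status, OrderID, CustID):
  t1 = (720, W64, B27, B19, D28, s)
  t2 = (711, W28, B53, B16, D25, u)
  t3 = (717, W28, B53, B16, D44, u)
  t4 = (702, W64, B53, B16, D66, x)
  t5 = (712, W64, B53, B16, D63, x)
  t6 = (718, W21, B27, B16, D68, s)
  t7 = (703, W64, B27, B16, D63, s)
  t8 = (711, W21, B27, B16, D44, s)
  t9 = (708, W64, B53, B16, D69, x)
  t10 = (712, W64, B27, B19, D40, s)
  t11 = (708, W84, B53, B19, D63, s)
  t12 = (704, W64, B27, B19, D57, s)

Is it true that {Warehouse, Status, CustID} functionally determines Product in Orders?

No

(Warehouse=B27, Status=B19, CustID=s): rows 1, 10, 12 → Product = W64, W64, W64 ✓
(Warehouse=B53, Status=B16, CustID=u): rows 2, 3 → Product = W28, W28 ✓
(Warehouse=B53, Status=B16, CustID=x): rows 4, 5, 9 → Product = W64, W64, W64 ✓
(Warehouse=B27, Status=B16, CustID=s): rows 6, 7, 8 → Product takes values {W21, W64} — violation
(Warehouse=B53, Status=B19, CustID=s): row 11 → Product = W84 ✓
Two rows agree on {Warehouse, Status, CustID} but differ on Product, so {Warehouse, Status, CustID} → Product does not hold.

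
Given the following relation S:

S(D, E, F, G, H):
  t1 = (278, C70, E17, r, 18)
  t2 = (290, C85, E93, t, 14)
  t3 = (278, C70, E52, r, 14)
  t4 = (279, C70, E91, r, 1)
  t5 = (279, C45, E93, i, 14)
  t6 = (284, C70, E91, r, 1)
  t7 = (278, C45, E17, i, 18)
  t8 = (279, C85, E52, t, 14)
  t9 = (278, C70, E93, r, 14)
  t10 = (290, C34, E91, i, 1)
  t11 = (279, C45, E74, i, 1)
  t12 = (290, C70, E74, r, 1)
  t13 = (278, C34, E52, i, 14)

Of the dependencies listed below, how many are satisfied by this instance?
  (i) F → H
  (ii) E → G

(i) F → H: every LHS value maps to a single RHS value — holds.
(ii) E → G: every LHS value maps to a single RHS value — holds.
2 of the 2 dependencies hold.

2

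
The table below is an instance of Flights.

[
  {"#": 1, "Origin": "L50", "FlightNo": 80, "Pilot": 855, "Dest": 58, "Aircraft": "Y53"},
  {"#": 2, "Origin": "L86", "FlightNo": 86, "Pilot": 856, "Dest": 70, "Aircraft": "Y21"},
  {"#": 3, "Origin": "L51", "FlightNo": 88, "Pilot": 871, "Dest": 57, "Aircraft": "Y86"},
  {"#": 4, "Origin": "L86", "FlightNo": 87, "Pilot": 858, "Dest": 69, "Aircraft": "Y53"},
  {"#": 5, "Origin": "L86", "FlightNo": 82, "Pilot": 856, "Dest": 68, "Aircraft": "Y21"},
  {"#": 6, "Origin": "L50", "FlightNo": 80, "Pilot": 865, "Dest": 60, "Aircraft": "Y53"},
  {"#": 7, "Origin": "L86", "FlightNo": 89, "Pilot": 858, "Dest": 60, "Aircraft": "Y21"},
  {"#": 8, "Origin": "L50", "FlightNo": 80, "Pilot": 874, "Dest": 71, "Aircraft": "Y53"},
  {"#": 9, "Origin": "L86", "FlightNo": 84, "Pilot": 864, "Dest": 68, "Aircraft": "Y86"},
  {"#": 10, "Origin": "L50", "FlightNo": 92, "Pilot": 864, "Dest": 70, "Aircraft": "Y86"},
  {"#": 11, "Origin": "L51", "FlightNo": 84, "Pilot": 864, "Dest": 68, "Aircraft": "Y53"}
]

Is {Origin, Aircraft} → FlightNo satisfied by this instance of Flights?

No

(Origin=L50, Aircraft=Y53): rows 1, 6, 8 → FlightNo = 80, 80, 80 ✓
(Origin=L86, Aircraft=Y21): rows 2, 5, 7 → FlightNo takes values {86, 82, 89} — violation
(Origin=L51, Aircraft=Y86): row 3 → FlightNo = 88 ✓
(Origin=L86, Aircraft=Y53): row 4 → FlightNo = 87 ✓
(Origin=L86, Aircraft=Y86): row 9 → FlightNo = 84 ✓
(Origin=L50, Aircraft=Y86): row 10 → FlightNo = 92 ✓
(Origin=L51, Aircraft=Y53): row 11 → FlightNo = 84 ✓
Two rows agree on {Origin, Aircraft} but differ on FlightNo, so {Origin, Aircraft} → FlightNo does not hold.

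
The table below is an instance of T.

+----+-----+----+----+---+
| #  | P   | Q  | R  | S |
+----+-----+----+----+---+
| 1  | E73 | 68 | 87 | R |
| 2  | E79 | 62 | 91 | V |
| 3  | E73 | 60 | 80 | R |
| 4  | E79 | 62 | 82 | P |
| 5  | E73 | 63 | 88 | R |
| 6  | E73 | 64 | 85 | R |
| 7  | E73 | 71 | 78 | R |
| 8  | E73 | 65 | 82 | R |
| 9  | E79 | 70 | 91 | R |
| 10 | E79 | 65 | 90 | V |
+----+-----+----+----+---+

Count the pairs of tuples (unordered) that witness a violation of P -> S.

P=E73: all 6 rows agree on S — 0 pairs.
P=E79: violating pairs (2,4), (2,9), (4,9), (4,10), (9,10) — 5 pairs.

5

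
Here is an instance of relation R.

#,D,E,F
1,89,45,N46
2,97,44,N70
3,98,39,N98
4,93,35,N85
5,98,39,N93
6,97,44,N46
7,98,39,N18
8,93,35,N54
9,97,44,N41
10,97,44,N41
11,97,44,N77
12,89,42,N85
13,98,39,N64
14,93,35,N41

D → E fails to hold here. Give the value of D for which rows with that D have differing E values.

89

D=89: rows 1, 12 → E takes values {45, 42} — violation
D=97: rows 2, 6, 9, 10, 11 → E = 44, 44, 44, 44, 44 ✓
D=98: rows 3, 5, 7, 13 → E = 39, 39, 39, 39 ✓
D=93: rows 4, 8, 14 → E = 35, 35, 35 ✓
The only D value with inconsistent E is D=89.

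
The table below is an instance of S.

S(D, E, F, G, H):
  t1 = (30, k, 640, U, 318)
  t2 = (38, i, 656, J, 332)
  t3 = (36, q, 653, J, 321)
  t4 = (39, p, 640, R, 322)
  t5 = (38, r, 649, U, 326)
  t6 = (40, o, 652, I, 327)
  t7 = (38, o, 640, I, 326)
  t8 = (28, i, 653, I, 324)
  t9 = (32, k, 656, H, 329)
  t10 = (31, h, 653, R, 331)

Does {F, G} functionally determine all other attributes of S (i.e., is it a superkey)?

All 10 rows have distinct {F, G} values, so {F, G} → (all attributes) holds and {F, G} is a superkey.

Yes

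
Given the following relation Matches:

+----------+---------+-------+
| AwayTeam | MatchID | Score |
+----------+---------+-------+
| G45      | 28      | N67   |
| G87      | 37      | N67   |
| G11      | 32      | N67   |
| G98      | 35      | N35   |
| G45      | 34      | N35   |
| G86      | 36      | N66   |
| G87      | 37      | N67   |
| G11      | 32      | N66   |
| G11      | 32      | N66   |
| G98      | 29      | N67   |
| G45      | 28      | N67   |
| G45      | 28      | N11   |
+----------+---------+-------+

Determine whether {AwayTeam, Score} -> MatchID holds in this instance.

Yes

(AwayTeam=G45, Score=N67): 2 rows → MatchID = 28, 28 ✓
(AwayTeam=G87, Score=N67): 2 rows → MatchID = 37, 37 ✓
(AwayTeam=G11, Score=N67): 1 row → MatchID = 32 ✓
(AwayTeam=G98, Score=N35): 1 row → MatchID = 35 ✓
(AwayTeam=G45, Score=N35): 1 row → MatchID = 34 ✓
(AwayTeam=G86, Score=N66): 1 row → MatchID = 36 ✓
(AwayTeam=G11, Score=N66): 2 rows → MatchID = 32, 32 ✓
(AwayTeam=G98, Score=N67): 1 row → MatchID = 29 ✓
(AwayTeam=G45, Score=N11): 1 row → MatchID = 28 ✓
Every {AwayTeam, Score} value is associated with a single MatchID value, so {AwayTeam, Score} -> MatchID holds.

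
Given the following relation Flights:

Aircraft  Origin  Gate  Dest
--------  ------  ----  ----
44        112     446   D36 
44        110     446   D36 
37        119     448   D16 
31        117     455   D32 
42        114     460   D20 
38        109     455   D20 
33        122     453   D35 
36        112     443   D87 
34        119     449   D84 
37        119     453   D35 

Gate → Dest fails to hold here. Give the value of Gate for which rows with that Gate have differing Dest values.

Gate=446: 2 rows → Dest = D36, D36 ✓
Gate=448: 1 row → Dest = D16 ✓
Gate=455: 2 rows → Dest takes values {D32, D20} — violation
Gate=460: 1 row → Dest = D20 ✓
Gate=453: 2 rows → Dest = D35, D35 ✓
Gate=443: 1 row → Dest = D87 ✓
Gate=449: 1 row → Dest = D84 ✓
The only Gate value with inconsistent Dest is Gate=455.

455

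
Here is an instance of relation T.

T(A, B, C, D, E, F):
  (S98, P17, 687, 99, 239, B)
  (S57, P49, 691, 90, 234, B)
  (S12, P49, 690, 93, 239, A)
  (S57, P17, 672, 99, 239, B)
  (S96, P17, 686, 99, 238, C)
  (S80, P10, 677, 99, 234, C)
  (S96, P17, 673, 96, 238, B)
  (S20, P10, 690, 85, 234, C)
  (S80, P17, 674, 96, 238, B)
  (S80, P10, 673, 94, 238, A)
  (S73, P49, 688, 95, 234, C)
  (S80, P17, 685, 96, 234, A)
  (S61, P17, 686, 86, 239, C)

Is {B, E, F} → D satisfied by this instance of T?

No

(B=P17, E=239, F=B): 2 rows → D = 99, 99 ✓
(B=P49, E=234, F=B): 1 row → D = 90 ✓
(B=P49, E=239, F=A): 1 row → D = 93 ✓
(B=P17, E=238, F=C): 1 row → D = 99 ✓
(B=P10, E=234, F=C): 2 rows → D takes values {99, 85} — violation
(B=P17, E=238, F=B): 2 rows → D = 96, 96 ✓
(B=P10, E=238, F=A): 1 row → D = 94 ✓
(B=P49, E=234, F=C): 1 row → D = 95 ✓
(B=P17, E=234, F=A): 1 row → D = 96 ✓
(B=P17, E=239, F=C): 1 row → D = 86 ✓
Two rows agree on {B, E, F} but differ on D, so {B, E, F} → D does not hold.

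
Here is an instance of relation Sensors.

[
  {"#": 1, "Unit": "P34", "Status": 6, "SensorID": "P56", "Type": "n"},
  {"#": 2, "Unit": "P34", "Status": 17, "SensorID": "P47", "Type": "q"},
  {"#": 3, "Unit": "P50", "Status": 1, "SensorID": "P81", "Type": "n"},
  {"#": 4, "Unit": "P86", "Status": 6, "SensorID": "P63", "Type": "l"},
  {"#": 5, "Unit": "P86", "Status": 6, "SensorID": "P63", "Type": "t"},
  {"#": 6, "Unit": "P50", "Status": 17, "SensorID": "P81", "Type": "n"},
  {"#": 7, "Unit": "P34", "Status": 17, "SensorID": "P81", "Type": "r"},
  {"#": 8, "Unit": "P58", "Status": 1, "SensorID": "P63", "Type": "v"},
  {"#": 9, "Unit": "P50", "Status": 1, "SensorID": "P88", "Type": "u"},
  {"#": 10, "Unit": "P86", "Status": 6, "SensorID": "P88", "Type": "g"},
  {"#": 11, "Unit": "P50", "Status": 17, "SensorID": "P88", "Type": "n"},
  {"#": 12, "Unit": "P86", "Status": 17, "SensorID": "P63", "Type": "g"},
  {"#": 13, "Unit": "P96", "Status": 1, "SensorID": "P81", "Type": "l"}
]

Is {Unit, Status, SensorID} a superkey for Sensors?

No

Rows 4 and 5 have the same {Unit, Status, SensorID} value (Unit=P86, Status=6, SensorID=P63) but are distinct tuples, so {Unit, Status, SensorID} does not determine every attribute — not a superkey.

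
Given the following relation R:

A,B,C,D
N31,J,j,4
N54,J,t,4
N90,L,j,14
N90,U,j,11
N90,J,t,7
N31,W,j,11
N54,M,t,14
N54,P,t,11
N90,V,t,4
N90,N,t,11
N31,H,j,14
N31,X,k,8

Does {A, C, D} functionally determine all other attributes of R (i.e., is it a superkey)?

Yes

All 12 rows have distinct {A, C, D} values, so {A, C, D} → (all attributes) holds and {A, C, D} is a superkey.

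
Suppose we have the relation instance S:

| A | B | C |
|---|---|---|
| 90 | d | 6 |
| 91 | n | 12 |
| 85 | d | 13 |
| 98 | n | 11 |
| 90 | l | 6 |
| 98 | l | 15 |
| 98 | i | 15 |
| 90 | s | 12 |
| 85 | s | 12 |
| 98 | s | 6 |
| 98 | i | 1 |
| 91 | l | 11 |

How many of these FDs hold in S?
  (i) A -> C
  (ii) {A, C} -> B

(i) A -> C: A=90: 3 rows → C takes values {6, 12} — violation; A=91: 2 rows → C takes values {12, 11} — violation; A=85: 2 rows → C takes values {13, 12} — violation; A=98: 5 rows → C takes values {11, 15, 6, 1} — violation — fails.
(ii) {A, C} -> B: (A=90, C=6): 2 rows → B takes values {d, l} — violation; (A=98, C=15): 2 rows → B takes values {l, i} — violation — fails.
None of the 2 dependencies hold.

0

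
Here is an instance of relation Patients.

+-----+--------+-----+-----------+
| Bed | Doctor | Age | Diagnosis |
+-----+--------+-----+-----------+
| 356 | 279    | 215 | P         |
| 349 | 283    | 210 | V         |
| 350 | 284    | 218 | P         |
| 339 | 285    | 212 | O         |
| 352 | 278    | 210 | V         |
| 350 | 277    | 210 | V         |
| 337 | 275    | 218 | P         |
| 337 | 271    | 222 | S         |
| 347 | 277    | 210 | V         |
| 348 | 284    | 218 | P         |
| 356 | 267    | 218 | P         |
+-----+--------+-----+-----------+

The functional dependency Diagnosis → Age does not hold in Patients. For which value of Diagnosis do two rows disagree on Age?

Diagnosis=P: 5 rows → Age takes values {215, 218} — violation
Diagnosis=V: 4 rows → Age = 210, 210, 210, 210 ✓
Diagnosis=O: 1 row → Age = 212 ✓
Diagnosis=S: 1 row → Age = 222 ✓
The only Diagnosis value with inconsistent Age is Diagnosis=P.

P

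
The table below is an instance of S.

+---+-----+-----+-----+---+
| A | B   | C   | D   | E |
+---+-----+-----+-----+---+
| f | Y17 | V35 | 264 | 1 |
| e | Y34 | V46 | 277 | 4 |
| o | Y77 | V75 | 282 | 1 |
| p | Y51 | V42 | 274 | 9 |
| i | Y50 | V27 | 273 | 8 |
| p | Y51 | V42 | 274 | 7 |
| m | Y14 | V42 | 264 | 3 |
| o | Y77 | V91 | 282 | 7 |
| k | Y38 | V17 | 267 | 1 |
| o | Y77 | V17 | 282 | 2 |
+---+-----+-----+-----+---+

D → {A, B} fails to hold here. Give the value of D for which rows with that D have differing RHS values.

D=264: 2 rows → {A,B} takes values {(f, Y17), (m, Y14)} — violation
D=277: 1 row → {A,B} = (e, Y34) ✓
D=282: 3 rows → {A,B} = (o, Y77), (o, Y77), (o, Y77) ✓
D=274: 2 rows → {A,B} = (p, Y51), (p, Y51) ✓
D=273: 1 row → {A,B} = (i, Y50) ✓
D=267: 1 row → {A,B} = (k, Y38) ✓
The only D value with inconsistent RHS is D=264.

264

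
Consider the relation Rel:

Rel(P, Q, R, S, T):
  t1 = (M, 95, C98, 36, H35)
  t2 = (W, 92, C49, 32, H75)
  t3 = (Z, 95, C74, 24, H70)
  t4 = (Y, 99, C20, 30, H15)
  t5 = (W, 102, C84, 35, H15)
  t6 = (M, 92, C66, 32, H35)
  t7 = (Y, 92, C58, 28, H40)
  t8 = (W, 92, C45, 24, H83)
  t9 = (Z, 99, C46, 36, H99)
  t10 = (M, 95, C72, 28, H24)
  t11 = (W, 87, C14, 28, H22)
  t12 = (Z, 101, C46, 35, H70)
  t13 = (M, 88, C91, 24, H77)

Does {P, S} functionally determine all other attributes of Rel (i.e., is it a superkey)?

Yes

All 13 rows have distinct {P, S} values, so {P, S} → (all attributes) holds and {P, S} is a superkey.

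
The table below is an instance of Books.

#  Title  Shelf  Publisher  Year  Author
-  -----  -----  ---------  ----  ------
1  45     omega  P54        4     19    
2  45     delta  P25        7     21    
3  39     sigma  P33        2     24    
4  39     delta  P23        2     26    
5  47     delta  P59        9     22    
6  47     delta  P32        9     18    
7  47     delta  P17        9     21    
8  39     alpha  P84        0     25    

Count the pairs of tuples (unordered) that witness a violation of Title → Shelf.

Title=45: violating pairs (1,2) — 1 pair.
Title=39: violating pairs (3,4), (3,8), (4,8) — 3 pairs.
Title=47: all 3 rows agree on Shelf — 0 pairs.

4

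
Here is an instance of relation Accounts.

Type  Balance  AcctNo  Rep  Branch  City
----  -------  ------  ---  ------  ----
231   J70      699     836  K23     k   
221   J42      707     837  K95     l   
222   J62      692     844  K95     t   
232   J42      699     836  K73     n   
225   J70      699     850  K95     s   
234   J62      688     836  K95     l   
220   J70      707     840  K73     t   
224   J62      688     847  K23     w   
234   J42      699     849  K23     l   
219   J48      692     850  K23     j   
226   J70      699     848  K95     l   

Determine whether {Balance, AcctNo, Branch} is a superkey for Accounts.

Two distinct rows share (Balance=J70, AcctNo=699, Branch=K95), so {Balance, AcctNo, Branch} does not determine every attribute — not a superkey.

No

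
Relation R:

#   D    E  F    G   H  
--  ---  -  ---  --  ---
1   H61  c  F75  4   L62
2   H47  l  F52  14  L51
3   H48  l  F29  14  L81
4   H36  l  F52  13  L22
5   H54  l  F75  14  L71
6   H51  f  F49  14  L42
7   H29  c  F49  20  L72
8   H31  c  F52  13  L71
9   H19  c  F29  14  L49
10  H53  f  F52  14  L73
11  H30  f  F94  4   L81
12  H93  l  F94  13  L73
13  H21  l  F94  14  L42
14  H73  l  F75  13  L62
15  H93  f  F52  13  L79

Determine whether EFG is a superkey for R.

All 15 rows have distinct EFG values, so EFG → (all attributes) holds and EFG is a superkey.

Yes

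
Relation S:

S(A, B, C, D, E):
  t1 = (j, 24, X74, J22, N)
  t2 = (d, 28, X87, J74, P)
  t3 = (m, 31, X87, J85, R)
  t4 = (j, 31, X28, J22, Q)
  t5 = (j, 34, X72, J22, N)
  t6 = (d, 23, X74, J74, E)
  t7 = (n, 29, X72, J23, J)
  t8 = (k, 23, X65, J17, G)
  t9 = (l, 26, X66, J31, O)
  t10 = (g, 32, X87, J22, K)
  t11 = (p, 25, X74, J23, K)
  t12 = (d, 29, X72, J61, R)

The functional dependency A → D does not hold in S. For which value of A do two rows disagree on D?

A=j: rows 1, 4, 5 → D = J22, J22, J22 ✓
A=d: rows 2, 6, 12 → D takes values {J74, J61} — violation
A=m: row 3 → D = J85 ✓
A=n: row 7 → D = J23 ✓
A=k: row 8 → D = J17 ✓
A=l: row 9 → D = J31 ✓
A=g: row 10 → D = J22 ✓
A=p: row 11 → D = J23 ✓
The only A value with inconsistent D is A=d.

d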